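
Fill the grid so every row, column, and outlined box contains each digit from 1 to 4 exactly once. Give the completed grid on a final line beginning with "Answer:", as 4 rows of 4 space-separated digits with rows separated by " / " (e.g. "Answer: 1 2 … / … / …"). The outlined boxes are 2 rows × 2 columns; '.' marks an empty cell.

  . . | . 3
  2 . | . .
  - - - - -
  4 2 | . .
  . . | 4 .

Step 1. [r1c1∈{1}] nothing but 1 survives at r1c1 ⇒ r1c1=1.
Step 2. [r3c4∈{1}] r3c4 has the single candidate 1. So r3c4=1.
Step 3. [r2c2∈{3,4}] row 2 places 3 nowhere but r2c2, so r2c2=3.
Step 4. [r3c3∈{3}] r3c3 has the single candidate 3. So r3c3=3.
Step 5. [r4c4∈{2}] r4c4's peers cover all but 2 ⇒ r4c4=2.
Step 6. [r4c1∈{3}] r4c1 is down to just 3. So r4c1=3.
Step 7. [r4c2∈{1}] r4c2 has the single candidate 1, so r4c2=1.
Step 8. [r2c3∈{1}] r2c3's peers cover all but 1. So r2c3=1.
Step 9. [r1c2∈{4}] only 4 remains possible at r1c2 ⇒ r1c2=4.
Step 10. [r1c3∈{2}] only 2 remains possible at r1c3. So r1c3=2.
Step 11. [r2c4∈{4}] r2c4 is down to just 4, so r2c4=4.

Answer: 1 4 2 3 / 2 3 1 4 / 4 2 3 1 / 3 1 4 2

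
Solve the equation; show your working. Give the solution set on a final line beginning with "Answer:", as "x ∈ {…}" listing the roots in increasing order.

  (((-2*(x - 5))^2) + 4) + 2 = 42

Step 1. [(((-2*(x - 5))^2) + 4) + 2 = 42] 2 comes off first (subtract 2). So sub: ((-2*(x - 5))^2) + 4 = 40.
Step 2. [((-2*(x - 5))^2) + 4 = 40] peel the +4: subtract 4 from each side, so sub: (-2*(x - 5))^2 = 36.
Step 3. [(-2*(x - 5))^2 = 36] LHS squared, RHS 36 ≥ 0: apply √ (±) ⇒ sqrt: -2*(x - 5) = 6 or -6.
Step 4. [-2*(x - 5) = 6 or -6] -2 out front; divide by -2. So div: x - 5 = -3 or 3.
Step 5. [x - 5 = -3 or 3] 5 comes off first (add 5), so sub: x = 2 or 8.

Answer: x ∈ {2, 8}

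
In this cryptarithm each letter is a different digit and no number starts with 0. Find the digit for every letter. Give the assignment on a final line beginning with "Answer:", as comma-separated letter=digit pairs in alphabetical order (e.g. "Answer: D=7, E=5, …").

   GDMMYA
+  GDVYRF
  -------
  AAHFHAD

Step 1. [col 1: A + F ≡ D (mod 10)] several values work for F in column 1 (A + F ≡ D (mod 10), carry-in 0); try F=7 ⇒ F=7.
Step 2. [col 1: A + F ≡ D (mod 10)] column 1 (A + F ≡ D (mod 10), carry-in 0) doesn't pin A yet; pick A=1 and continue. So A=1.
Step 3. [col 1: A + F ≡ D (mod 10)] from column 1 (A=1, F=7, carry-in 0, digits 1,7 already taken and all letters distinct): D must equal 8. So D=8.
Step 4. [col 2: Y + R ≡ A (mod 10)] column 2 (Y + R ≡ A (mod 10), carry-in 0) doesn't pin Y yet; pick Y=2 and continue. So Y=2.
Step 5. [col 2: Y + R ≡ A (mod 10)] column 2: given Y=2, A=1, carry-in 0, and digits 1,2,7,8 already taken and all letters distinct, Y+R≡A (mod 10) forces R=9. So R=9.
Step 6. [col 3: M + Y ≡ H (mod 10)] H=6 is one option consistent with column 3 (M + Y ≡ H (mod 10), carry-in 1) — take it. So H=6.
Step 7. [col 3: M + Y ≡ H (mod 10)] column 3 reads M+Y+carry(1)=H with Y=2, H=6; with digits 1,2,6,7,8,9 already taken and all letters distinct, the only value for M is 3 ⇒ M=3.
Step 8. [col 4: M + V ≡ F (mod 10)] column 4 reads M+V+carry(0)=F with M=3, F=7; with digits 1,2,3,6,7,8,9 already taken and all letters distinct, the only value for V is 4. So V=4.
Step 9. [col 6: G + G ≡ A (mod 10)] G=5 is one option consistent with column 6 (G + G ≡ A (mod 10), carry-in 1) — take it. So G=5.

Answer: A=1, D=8, F=7, G=5, H=6, M=3, R=9, V=4, Y=2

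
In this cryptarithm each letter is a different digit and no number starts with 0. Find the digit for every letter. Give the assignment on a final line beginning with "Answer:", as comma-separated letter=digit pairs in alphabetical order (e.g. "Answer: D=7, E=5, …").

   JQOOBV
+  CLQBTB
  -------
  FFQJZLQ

Step 1. [col 1: V + B ≡ Q (mod 10)] column 1 (V + B ≡ Q (mod 10), carry-in 0) doesn't pin Q yet; pick Q=5 and continue, so Q=5.
Step 2. [col 1: V + B ≡ Q (mod 10)] several values work for V in column 1 (V + B ≡ Q (mod 10), carry-in 0); try V=3. So V=3.
Step 3. [F] the sum has 7 digits but both addends have 6; that extra leading digit F is the final carry, namely 1, so F=1.
Step 4. [col 1: V + B ≡ Q (mod 10)] column 1: given V=3, Q=5, carry-in 0, and digits 1,3,5 already taken and all letters distinct, V+B≡Q (mod 10) forces B=2 ⇒ B=2.
Step 5. [col 2: B + T ≡ L (mod 10)] no forcing yet in column 2 (carry-in 0); L=9 is free and consistent — try it, so L=9.
Step 6. [col 2: B + T ≡ L (mod 10)] column 2: given B=2, L=9, carry-in 0, and digits 1,2,3,5,9 already taken and all letters distinct, B+T≡L (mod 10) forces T=7. So T=7.
Step 7. [col 3: O + B ≡ Z (mod 10)] several values work for Z in column 3 (O + B ≡ Z (mod 10), carry-in 0); try Z=0, so Z=0.
Step 8. [col 3: O + B ≡ Z (mod 10)] from column 3 (B=2, Z=0, carry-in 0, digits 0,1,2,3,5,7,9 already taken and all letters distinct): O must equal 8. So O=8.
Step 9. [col 4: O + Q ≡ J (mod 10)] column 4 reads O+Q+carry(1)=J with O=8, Q=5; with digits 0,1,2,3,5,7,8,9 already taken and all letters distinct, the only value for J is 4 ⇒ J=4.
Step 10. [col 6: J + C ≡ F (mod 10)] in column 6 we have J+C≡F with carry-in 1; given J=4, F=1 and digits 0,1,2,3,4,5,7,8,9 already taken and all letters distinct, that pins C to 6. So C=6.

Answer: B=2, C=6, F=1, J=4, L=9, O=8, Q=5, T=7, V=3, Z=0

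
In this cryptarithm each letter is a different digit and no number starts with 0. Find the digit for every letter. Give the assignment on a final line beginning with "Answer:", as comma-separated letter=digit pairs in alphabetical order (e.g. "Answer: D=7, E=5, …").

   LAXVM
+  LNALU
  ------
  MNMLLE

Step 1. [col 1: M + U ≡ E (mod 10)] column 1 (M + U ≡ E (mod 10), carry-in 0) doesn't pin U yet; pick U=4 and continue, so U=4.
Step 2. [col 1: M + U ≡ E (mod 10)] several values work for M in column 1 (M + U ≡ E (mod 10), carry-in 0); try M=1. So M=1.
Step 3. [col 1: M + U ≡ E (mod 10)] in column 1 we have M+U≡E with carry-in 0; given M=1, U=4 and digits 1,4 already taken and all letters distinct, that pins E to 5 ⇒ E=5.
Step 4. [col 2: V + L ≡ L (mod 10)] from column 2 (nothing yet, carry-in 0, digits 1,4,5 already taken and all letters distinct): V must equal 0, so V=0.
Step 5. [col 2: V + L ≡ L (mod 10)] L=6 is one option consistent with column 2 (V + L ≡ L (mod 10), carry-in 0) — take it, so L=6.
Step 6. [col 3: X + A ≡ L (mod 10)] column 3 (X + A ≡ L (mod 10), carry-in 0) doesn't pin X yet; pick X=9 and continue. So X=9.
Step 7. [col 3: X + A ≡ L (mod 10)] from column 3 (X=9, L=6, carry-in 0, digits 0,1,4,5,6,9 already taken and all letters distinct): A must equal 7. So A=7.
Step 8. [col 4: A + N ≡ M (mod 10)] column 4: given A=7, M=1, carry-in 1, and digits 0,1,4,5,6,7,9 already taken and all letters distinct, A+N≡M (mod 10) forces N=3, so N=3.

Answer: A=7, E=5, L=6, M=1, N=3, U=4, V=0, X=9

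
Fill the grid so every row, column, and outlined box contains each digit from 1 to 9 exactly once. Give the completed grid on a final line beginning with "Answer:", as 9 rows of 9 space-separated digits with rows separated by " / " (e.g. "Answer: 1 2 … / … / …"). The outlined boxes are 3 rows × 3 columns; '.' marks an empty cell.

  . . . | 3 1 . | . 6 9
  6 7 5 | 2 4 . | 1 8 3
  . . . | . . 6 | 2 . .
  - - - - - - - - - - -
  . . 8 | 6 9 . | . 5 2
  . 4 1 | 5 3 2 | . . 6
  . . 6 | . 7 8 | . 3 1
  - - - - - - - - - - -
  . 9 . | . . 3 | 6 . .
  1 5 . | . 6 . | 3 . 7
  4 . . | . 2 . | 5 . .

Step 1. [r8c4∈{4,8,9}] across row 8, 8 lands solely at r8c4 ⇒ r8c4=8.
Step 2. [r8c3∈{2}] r8c3 is down to just 2. So r8c3=2.
Step 3. [r3c3∈{3,4,9}] in col 3, 9 fits only at r3c3. So r3c3=9.
Step 4. [r9c4∈{1,7,9}] 9 has one home in col 4: r9c4 ⇒ r9c4=9.
Step 5. [r7c4∈{1,4,7}] col 4 places 1 nowhere but r7c4. So r7c4=1.
Step 6. [r3c5∈{5,8}] across col 5, 8 lands solely at r3c5, so r3c5=8.
Step 7. [r4c2∈{3}] r4c2 is down to just 3 ⇒ r4c2=3.
Step 8. [r4c1∈{7}] r4c1 has the single candidate 7 ⇒ r4c1=7.
Step 9. [r5c1∈{9}] nothing but 9 survives at r5c1 ⇒ r5c1=9.
Step 10. [r4c7∈{4}] r4c7 is down to just 4, so r4c7=4.
Step 11. [r7c1∈{8}] r7c1's peers cover all but 8 ⇒ r7c1=8.
Step 12. [r7c9∈{4}] r7c9 is down to just 4, so r7c9=4.
Step 13. [r1c7∈{7}] r1c7's peers cover all but 7 ⇒ r1c7=7.
Step 14. [r6c2∈{2}] only 2 remains possible at r6c2, so r6c2=2.
Step 15. [r7c3∈{7}] only 7 remains possible at r7c3 ⇒ r7c3=7.
Step 16. [r3c1∈{3}] r3c1 has the single candidate 3 ⇒ r3c1=3.
Step 17. [r6c7∈{9}] only 9 remains possible at r6c7, so r6c7=9.
Step 18. [r4c6∈{1}] r4c6's peers cover all but 1. So r4c6=1.
Step 19. [r6c4∈{4}] only 4 remains possible at r6c4 ⇒ r6c4=4.
Step 20. [r9c2∈{6}] r9c2 has the single candidate 6 ⇒ r9c2=6.
Step 21. [r7c5∈{5}] nothing but 5 survives at r7c5 ⇒ r7c5=5.
Step 22. [r5c8∈{7}] r5c8 has the single candidate 7, so r5c8=7.
Step 23. [r1c2∈{8}] only 8 remains possible at r1c2. So r1c2=8.
Step 24. [r9c3∈{3}] r9c3 has the single candidate 3. So r9c3=3.
Step 25. [r8c8∈{9}] only 9 remains possible at r8c8 ⇒ r8c8=9.
Step 26. [r1c1∈{2}] r1c1's peers cover all but 2 ⇒ r1c1=2.
Step 27. [r9c9∈{8}] only 8 remains possible at r9c9. So r9c9=8.
Step 28. [r3c4∈{7}] r3c4 is down to just 7 ⇒ r3c4=7.
Step 29. [r1c6∈{5}] r1c6's peers cover all but 5 ⇒ r1c6=5.
Step 30. [r9c8∈{1}] r9c8's peers cover all but 1 ⇒ r9c8=1.
Step 31. [r9c6∈{7}] r9c6 has the single candidate 7. So r9c6=7.
Step 32. [r2c6∈{9}] nothing but 9 survives at r2c6. So r2c6=9.
Step 33. [r5c7∈{8}] nothing but 8 survives at r5c7. So r5c7=8.
Step 34. [r8c6∈{4}] r8c6 has the single candidate 4. So r8c6=4.
Step 35. [r1c3∈{4}] r1c3 has the single candidate 4. So r1c3=4.
Step 36. [r3c9∈{5}] only 5 remains possible at r3c9. So r3c9=5.
Step 37. [r6c1∈{5}] only 5 remains possible at r6c1 ⇒ r6c1=5.
Step 38. [r3c8∈{4}] r3c8 is down to just 4 ⇒ r3c8=4.
Step 39. [r3c2∈{1}] only 1 remains possible at r3c2. So r3c2=1.
Step 40. [r7c8∈{2}] nothing but 2 survives at r7c8 ⇒ r7c8=2.

Answer: 2 8 4 3 1 5 7 6 9 / 6 7 5 2 4 9 1 8 3 / 3 1 9 7 8 6 2 4 5 / 7 3 8 6 9 1 4 5 2 / 9 4 1 5 3 2 8 7 6 / 5 2 6 4 7 8 9 3 1 / 8 9 7 1 5 3 6 2 4 / 1 5 2 8 6 4 3 9 7 / 4 6 3 9 2 7 5 1 8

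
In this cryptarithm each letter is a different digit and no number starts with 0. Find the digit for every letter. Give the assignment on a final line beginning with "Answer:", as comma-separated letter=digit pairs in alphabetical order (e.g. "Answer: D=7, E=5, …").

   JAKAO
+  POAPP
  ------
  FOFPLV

Step 1. [F] the sum has 6 digits but both addends have 5; that extra leading digit F is the final carry, namely 1 ⇒ F=1.
Step 2. [col 1: O + P ≡ V (mod 10)] V=2 is one option consistent with column 1 (O + P ≡ V (mod 10), carry-in 0) — take it, so V=2.
Step 3. [col 1: O + P ≡ V (mod 10)] no forcing yet in column 1 (carry-in 0); O=4 is free and consistent — try it ⇒ O=4.
Step 4. [col 1: O + P ≡ V (mod 10)] column 1 reads O+P+carry(0)=V with O=4, V=2; with digits 1,2,4 already taken and all letters distinct, the only value for P is 8 ⇒ P=8.
Step 5. [col 2: A + P ≡ L (mod 10)] several values work for A in column 2 (A + P ≡ L (mod 10), carry-in 1); try A=7. So A=7.
Step 6. [col 2: A + P ≡ L (mod 10)] column 2: given A=7, P=8, carry-in 1, and digits 1,2,4,7,8 already taken and all letters distinct, A+P≡L (mod 10) forces L=6, so L=6.
Step 7. [col 3: K + A ≡ P (mod 10)] in column 3 we have K+A≡P with carry-in 1; given A=7, P=8 and digits 1,2,4,6,7,8 already taken and all letters distinct, that pins K to 0. So K=0.
Step 8. [col 5: J + P ≡ O (mod 10)] column 5: given P=8, O=4, carry-in 1, and digits 0,1,2,4,6,7,8 already taken and all letters distinct, J+P≡O (mod 10) forces J=5, so J=5.

Answer: A=7, F=1, J=5, K=0, L=6, O=4, P=8, V=2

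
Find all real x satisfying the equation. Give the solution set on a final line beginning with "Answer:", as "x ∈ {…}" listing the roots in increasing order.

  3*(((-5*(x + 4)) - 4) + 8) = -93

Step 1. [3*(((-5*(x + 4)) - 4) + 8) = -93] 3 out front; divide by 3. So div: ((-5*(x + 4)) - 4) + 8 = -31.
Step 2. [((-5*(x + 4)) - 4) + 8 = -31] subtract 8: x sits inside (… + 8) ⇒ sub: (-5*(x + 4)) - 4 = -39.
Step 3. [(-5*(x + 4)) - 4 = -39] 4 comes off first (add 4) ⇒ sub: -5*(x + 4) = -35.
Step 4. [-5*(x + 4) = -35] -5 out front; divide by -5 ⇒ div: x + 4 = 7.
Step 5. [x + 4 = 7] subtract 4: x sits inside (… + 4). So sub: x = 3.

Answer: x ∈ {3}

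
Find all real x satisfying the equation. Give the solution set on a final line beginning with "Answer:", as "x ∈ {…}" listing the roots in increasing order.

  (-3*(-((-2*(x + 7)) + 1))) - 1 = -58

Step 1. [(-3*(-((-2*(x + 7)) + 1))) - 1 = -58] 1 comes off first (add 1). So sub: -3*(-((-2*(x + 7)) + 1)) = -57.
Step 2. [-3*(-((-2*(x + 7)) + 1)) = -57] -3·(inner) — divide through by -3 ⇒ div: -((-2*(x + 7)) + 1) = 19.
Step 3. [-((-2*(x + 7)) + 1) = 19] leading − — multiply by −1, so neg: (-2*(x + 7)) + 1 = -19.
Step 4. [(-2*(x + 7)) + 1 = -19] the outer +1 inverts by subtracting 1, so sub: -2*(x + 7) = -20.
Step 5. [-2*(x + 7) = -20] divide by the outer -2, so div: x + 7 = 10.
Step 6. [x + 7 = 10] subtract 7: x sits inside (… + 7) ⇒ sub: x = 3.

Answer: x ∈ {3}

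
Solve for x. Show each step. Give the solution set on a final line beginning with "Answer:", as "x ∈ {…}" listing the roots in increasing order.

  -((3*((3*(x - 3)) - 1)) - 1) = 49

Step 1. [-((3*((3*(x - 3)) - 1)) - 1) = 49] leading − — multiply by −1, so neg: (3*((3*(x - 3)) - 1)) - 1 = -49.
Step 2. [(3*((3*(x - 3)) - 1)) - 1 = -49] peel the -1: add 1 from each side. So sub: 3*((3*(x - 3)) - 1) = -48.
Step 3. [3*((3*(x - 3)) - 1) = -48] LHS = 3·(…); ÷3 both sides. So div: (3*(x - 3)) - 1 = -16.
Step 4. [(3*(x - 3)) - 1 = -16] add 1: x sits inside (… - 1), so sub: 3*(x - 3) = -15.
Step 5. [3*(x - 3) = -15] leading coefficient 3: divide by 3 ⇒ div: x - 3 = -5.
Step 6. [x - 3 = -5] -3 is outermost — add 3 both sides ⇒ sub: x = -2.

Answer: x ∈ {-2}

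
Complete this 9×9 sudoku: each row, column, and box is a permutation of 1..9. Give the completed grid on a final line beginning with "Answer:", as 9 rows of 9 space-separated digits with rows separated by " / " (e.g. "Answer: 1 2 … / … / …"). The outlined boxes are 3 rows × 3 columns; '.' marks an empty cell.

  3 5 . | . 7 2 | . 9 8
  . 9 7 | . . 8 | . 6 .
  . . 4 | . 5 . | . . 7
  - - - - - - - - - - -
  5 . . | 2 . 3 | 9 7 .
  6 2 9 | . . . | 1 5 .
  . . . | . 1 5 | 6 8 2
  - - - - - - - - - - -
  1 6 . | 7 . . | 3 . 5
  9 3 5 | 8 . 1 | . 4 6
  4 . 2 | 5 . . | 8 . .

Step 1. [r5c4∈{4}] r5c4 is down to just 4 ⇒ r5c4=4.
Step 2. [r3c8∈{1,2,3}] in col 8, 3 fits only at r3c8, so r3c8=3.
Step 3. [r2c5∈{3,4}] 4 has one home in box 2: r2c5 ⇒ r2c5=4.
Step 4. [r9c9∈{1,9}] across col 9, 9 lands solely at r9c9 ⇒ r9c9=9.
Step 5. [r3c7∈{2}] nothing but 2 survives at r3c7. So r3c7=2.
Step 6. [r9c6∈{6}] nothing but 6 survives at r9c6 ⇒ r9c6=6.
Step 7. [r3c4∈{1,6,9}] in row 3, 6 fits only at r3c4, so r3c4=6.
Step 8. [r3c2∈{1,8}] r3c2 is the only open cell in row 3 admitting 1 ⇒ r3c2=1.
Step 9. [r4c2∈{4,8}] in col 2, 8 fits only at r4c2. So r4c2=8.
Step 10. [r7c5∈{2,9}] col 5 places 9 nowhere but r7c5. So r7c5=9.
Step 11. [r1c4∈{1}] only 1 remains possible at r1c4. So r1c4=1.
Step 12. [r6c2∈{4,7}] 4 has one home in row 6: r6c2 ⇒ r6c2=4.
Step 13. [r2c9∈{1}] only 1 remains possible at r2c9 ⇒ r2c9=1.
Step 14. [r4c3∈{1}] nothing but 1 survives at r4c3 ⇒ r4c3=1.
Step 15. [r7c8∈{2}] r7c8's peers cover all but 2, so r7c8=2.
Step 16. [r6c4∈{9}] only 9 remains possible at r6c4, so r6c4=9.
Step 17. [r5c5∈{8}] nothing but 8 survives at r5c5 ⇒ r5c5=8.
Step 18. [r1c3∈{6}] r1c3's peers cover all but 6 ⇒ r1c3=6.
Step 19. [r7c3∈{8}] r7c3's peers cover all but 8 ⇒ r7c3=8.
Step 20. [r4c9∈{4}] r4c9 is down to just 4. So r4c9=4.
Step 21. [r2c4∈{3}] r2c4 is down to just 3, so r2c4=3.
Step 22. [r8c7∈{7}] r8c7 is down to just 7. So r8c7=7.
Step 23. [r9c5∈{3}] r9c5 has the single candidate 3 ⇒ r9c5=3.
Step 24. [r3c6∈{9}] nothing but 9 survives at r3c6. So r3c6=9.
Step 25. [r7c6∈{4}] only 4 remains possible at r7c6, so r7c6=4.
Step 26. [r8c5∈{2}] r8c5's peers cover all but 2. So r8c5=2.
Step 27. [r3c1∈{8}] r3c1's peers cover all but 8, so r3c1=8.
Step 28. [r2c7∈{5}] r2c7 is down to just 5 ⇒ r2c7=5.
Step 29. [r6c1∈{7}] r6c1's peers cover all but 7 ⇒ r6c1=7.
Step 30. [r4c5∈{6}] only 6 remains possible at r4c5. So r4c5=6.
Step 31. [r9c2∈{7}] only 7 remains possible at r9c2. So r9c2=7.
Step 32. [r6c3∈{3}] nothing but 3 survives at r6c3, so r6c3=3.
Step 33. [r9c8∈{1}] r9c8 is down to just 1 ⇒ r9c8=1.
Step 34. [r5c6∈{7}] r5c6 is down to just 7, so r5c6=7.
Step 35. [r1c7∈{4}] r1c7 has the single candidate 4 ⇒ r1c7=4.
Step 36. [r5c9∈{3}] r5c9 is down to just 3 ⇒ r5c9=3.
Step 37. [r2c1∈{2}] r2c1's peers cover all but 2. So r2c1=2.

Answer: 3 5 6 1 7 2 4 9 8 / 2 9 7 3 4 8 5 6 1 / 8 1 4 6 5 9 2 3 7 / 5 8 1 2 6 3 9 7 4 / 6 2 9 4 8 7 1 5 3 / 7 4 3 9 1 5 6 8 2 / 1 6 8 7 9 4 3 2 5 / 9 3 5 8 2 1 7 4 6 / 4 7 2 5 3 6 8 1 9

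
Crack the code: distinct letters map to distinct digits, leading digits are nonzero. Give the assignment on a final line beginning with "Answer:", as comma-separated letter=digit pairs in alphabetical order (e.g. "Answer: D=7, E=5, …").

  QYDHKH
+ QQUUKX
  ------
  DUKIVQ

Step 1. [col 1: H + X ≡ Q (mod 10)] Q=4 is one option consistent with column 1 (H + X ≡ Q (mod 10), carry-in 0) — take it. So Q=4.
Step 2. [col 1: H + X ≡ Q (mod 10)] H=1 is one option consistent with column 1 (H + X ≡ Q (mod 10), carry-in 0) — take it, so H=1.
Step 3. [col 1: H + X ≡ Q (mod 10)] column 1: given H=1, Q=4, carry-in 0, and digits 1,4 already taken and all letters distinct, H+X≡Q (mod 10) forces X=3 ⇒ X=3.
Step 4. [col 2: K + K ≡ V (mod 10)] no forcing yet in column 2 (carry-in 0); V=0 is free and consistent — try it ⇒ V=0.
Step 5. [col 2: K + K ≡ V (mod 10)] from column 2 (V=0, carry-in 0, digits 0,1,3,4 already taken and all letters distinct): K must equal 5. So K=5.
Step 6. [col 3: H + U ≡ I (mod 10)] no forcing yet in column 3 (carry-in 1); U=7 is free and consistent — try it. So U=7.
Step 7. [col 3: H + U ≡ I (mod 10)] column 3: given H=1, U=7, carry-in 1, and digits 0,1,3,4,5,7 already taken and all letters distinct, H+U≡I (mod 10) forces I=9, so I=9.
Step 8. [col 4: D + U ≡ K (mod 10)] in column 4 we have D+U≡K with carry-in 0; given U=7, K=5 and digits 0,1,3,4,5,7,9 already taken and all letters distinct, that pins D to 8. So D=8.
Step 9. [col 5: Y + Q ≡ U (mod 10)] column 5: given Q=4, U=7, carry-in 1, and digits 0,1,3,4,5,7,8,9 already taken and all letters distinct, Y+Q≡U (mod 10) forces Y=2. So Y=2.

Answer: D=8, H=1, I=9, K=5, Q=4, U=7, V=0, X=3, Y=2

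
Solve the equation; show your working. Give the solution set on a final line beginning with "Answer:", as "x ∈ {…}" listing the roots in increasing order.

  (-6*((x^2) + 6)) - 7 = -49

Step 1. [(-6*((x^2) + 6)) - 7 = -49] the outer -7 inverts by adding 7. So sub: -6*((x^2) + 6) = -42.
Step 2. [-6*((x^2) + 6) = -42] LHS = -6·(…); ÷-6 both sides, so div: (x^2) + 6 = 7.
Step 3. [(x^2) + 6 = 7] +6 is outermost — subtract 6 both sides ⇒ sub: x^2 = 1.
Step 4. [x^2 = 1] √ both sides: 1 ≥ 0 gives two branches. So sqrt: x = 1 or -1.

Answer: x ∈ {-1, 1}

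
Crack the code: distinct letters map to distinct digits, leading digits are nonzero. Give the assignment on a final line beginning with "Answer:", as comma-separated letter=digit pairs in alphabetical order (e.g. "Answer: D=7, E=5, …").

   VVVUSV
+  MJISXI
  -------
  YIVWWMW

Step 1. [col 1: V + I ≡ W (mod 10)] I=3 is one option consistent with column 1 (V + I ≡ W (mod 10), carry-in 0) — take it ⇒ I=3.
Step 2. [col 1: V + I ≡ W (mod 10)] column 1 (V + I ≡ W (mod 10), carry-in 0) doesn't pin V yet; pick V=6 and continue ⇒ V=6.
Step 3. [col 1: V + I ≡ W (mod 10)] column 1: given V=6, I=3, carry-in 0, and digits 3,6 already taken and all letters distinct, V+I≡W (mod 10) forces W=9, so W=9.
Step 4. [col 2: S + X ≡ M (mod 10)] no forcing yet in column 2 (carry-in 0); M=7 is free and consistent — try it. So M=7.
Step 5. [Y] adding two 6-digit numbers gives at most 6+1 digits, and here it does — Y is that final carry and must be 1 ⇒ Y=1.
Step 6. [col 2: S + X ≡ M (mod 10)] several values work for S in column 2 (S + X ≡ M (mod 10), carry-in 0); try S=5. So S=5.
Step 7. [col 2: S + X ≡ M (mod 10)] column 2 reads S+X+carry(0)=M with S=5, M=7; with digits 1,3,5,6,7,9 already taken and all letters distinct, the only value for X is 2. So X=2.
Step 8. [col 3: U + S ≡ W (mod 10)] column 3: given S=5, W=9, carry-in 0, and digits 1,2,3,5,6,7,9 already taken and all letters distinct, U+S≡W (mod 10) forces U=4 ⇒ U=4.
Step 9. [col 5: V + J ≡ V (mod 10)] from column 5 (V=6, carry-in 0, digits 1,2,3,4,5,6,7,9 already taken and all letters distinct): J must equal 0, so J=0.

Answer: I=3, J=0, M=7, S=5, U=4, V=6, W=9, X=2, Y=1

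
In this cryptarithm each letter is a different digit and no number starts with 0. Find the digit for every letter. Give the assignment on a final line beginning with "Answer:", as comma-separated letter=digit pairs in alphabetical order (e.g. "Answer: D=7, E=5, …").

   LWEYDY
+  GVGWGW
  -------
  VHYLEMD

Step 1. [V] V is the leading digit of a 7-digit sum of two 6-digit numbers; the final carry is exactly 1 ⇒ V=1.
Step 2. [col 1: Y + W ≡ D (mod 10)] column 1 (Y + W ≡ D (mod 10), carry-in 0) doesn't pin D yet; pick D=4 and continue ⇒ D=4.
Step 3. [col 1: Y + W ≡ D (mod 10)] W=6 is one option consistent with column 1 (Y + W ≡ D (mod 10), carry-in 0) — take it ⇒ W=6.
Step 4. [col 1: Y + W ≡ D (mod 10)] from column 1 (W=6, D=4, carry-in 0, digits 1,4,6 already taken and all letters distinct): Y must equal 8 ⇒ Y=8.
Step 5. [col 2: D + G ≡ M (mod 10)] G=7 is one option consistent with column 2 (D + G ≡ M (mod 10), carry-in 1) — take it ⇒ G=7.
Step 6. [col 2: D + G ≡ M (mod 10)] from column 2 (D=4, G=7, carry-in 1, digits 1,4,6,7,8 already taken and all letters distinct): M must equal 2, so M=2.
Step 7. [col 3: Y + W ≡ E (mod 10)] column 3 reads Y+W+carry(1)=E with Y=8, W=6; with digits 1,2,4,6,7,8 already taken and all letters distinct, the only value for E is 5. So E=5.
Step 8. [col 4: E + G ≡ L (mod 10)] in column 4 we have E+G≡L with carry-in 1; given E=5, G=7 and digits 1,2,4,5,6,7,8 already taken and all letters distinct, that pins L to 3 ⇒ L=3.
Step 9. [col 6: L + G ≡ H (mod 10)] in column 6 we have L+G≡H with carry-in 0; given L=3, G=7 and digits 1,2,3,4,5,6,7,8 already taken and all letters distinct, that pins H to 0, so H=0.

Answer: D=4, E=5, G=7, H=0, L=3, M=2, V=1, W=6, Y=8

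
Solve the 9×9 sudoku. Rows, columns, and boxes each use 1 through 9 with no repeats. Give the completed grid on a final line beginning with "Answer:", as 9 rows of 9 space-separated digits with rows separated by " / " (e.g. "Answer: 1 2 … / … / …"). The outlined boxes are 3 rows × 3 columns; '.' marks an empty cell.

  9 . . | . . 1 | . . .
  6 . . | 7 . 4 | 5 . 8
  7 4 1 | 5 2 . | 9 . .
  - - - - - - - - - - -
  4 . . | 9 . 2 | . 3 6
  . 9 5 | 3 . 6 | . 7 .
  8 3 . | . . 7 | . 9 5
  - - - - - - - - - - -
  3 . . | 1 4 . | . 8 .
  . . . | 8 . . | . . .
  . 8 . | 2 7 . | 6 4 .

Step 1. [r8c8∈{1,2,5}] 5 has one home in col 8: r8c8 ⇒ r8c8=5.
Step 2. [r2c2∈{2}] nothing but 2 survives at r2c2. So r2c2=2.
Step 3. [r8c5∈{3,6,9}] r8c5 is the only open cell in box 8 admitting 6. So r8c5=6.
Step 4. [r3c9∈{3}] r3c9 has the single candidate 3 ⇒ r3c9=3.
Step 5. [r9c3∈{9}] r9c3 has the single candidate 9, so r9c3=9.
Step 6. [r8c7∈{1,2,3,7}] across col 7, 3 lands solely at r8c7. So r8c7=3.
Step 7. [r7c2∈{5,6,7}] r7c2 is the only open cell in col 2 admitting 6, so r7c2=6.
Step 8. [r1c8∈{2,6}] r1c8 is the only open cell in col 8 admitting 2, so r1c8=2.
Step 9. [r4c3∈{7}] only 7 remains possible at r4c3, so r4c3=7.
Step 10. [r7c3∈{2}] r7c3 is down to just 2, so r7c3=2.
Step 11. [r8c1∈{1}] nothing but 1 survives at r8c1 ⇒ r8c1=1.
Step 12. [r6c7∈{1,2,4}] in row 6, 2 fits only at r6c7 ⇒ r6c7=2.
Step 13. [r7c7∈{7}] nothing but 7 survives at r7c7, so r7c7=7.
Step 14. [r2c3∈{3}] r2c3 has the single candidate 3. So r2c3=3.
Step 15. [r6c5∈{1}] nothing but 1 survives at r6c5 ⇒ r6c5=1.
Step 16. [r5c5∈{8}] nothing but 8 survives at r5c5. So r5c5=8.
Step 17. [r1c7∈{4}] r1c7's peers cover all but 4. So r1c7=4.
Step 18. [r5c7∈{1}] nothing but 1 survives at r5c7 ⇒ r5c7=1.
Step 19. [r7c9∈{9}] r7c9 is down to just 9 ⇒ r7c9=9.
Step 20. [r9c6∈{3,5}] across row 9, 3 lands solely at r9c6. So r9c6=3.
Step 21. [r8c9∈{2}] r8c9 is down to just 2 ⇒ r8c9=2.
Step 22. [r5c1∈{2}] only 2 remains possible at r5c1. So r5c1=2.
Step 23. [r6c4∈{4}] only 4 remains possible at r6c4. So r6c4=4.
Step 24. [r8c2∈{7}] r8c2's peers cover all but 7, so r8c2=7.
Step 25. [r3c8∈{6}] nothing but 6 survives at r3c8. So r3c8=6.
Step 26. [r2c8∈{1}] r2c8's peers cover all but 1, so r2c8=1.
Step 27. [r4c5∈{5}] r4c5's peers cover all but 5, so r4c5=5.
Step 28. [r6c3∈{6}] only 6 remains possible at r6c3 ⇒ r6c3=6.
Step 29. [r5c9∈{4}] r5c9 has the single candidate 4 ⇒ r5c9=4.
Step 30. [r2c5∈{9}] only 9 remains possible at r2c5 ⇒ r2c5=9.
Step 31. [r8c6∈{9}] r8c6's peers cover all but 9, so r8c6=9.
Step 32. [r9c1∈{5}] r9c1 has the single candidate 5 ⇒ r9c1=5.
Step 33. [r1c5∈{3}] r1c5's peers cover all but 3 ⇒ r1c5=3.
Step 34. [r1c9∈{7}] only 7 remains possible at r1c9 ⇒ r1c9=7.
Step 35. [r1c3∈{8}] r1c3's peers cover all but 8, so r1c3=8.
Step 36. [r1c4∈{6}] only 6 remains possible at r1c4. So r1c4=6.
Step 37. [r9c9∈{1}] r9c9's peers cover all but 1, so r9c9=1.
Step 38. [r1c2∈{5}] only 5 remains possible at r1c2, so r1c2=5.
Step 39. [r7c6∈{5}] r7c6's peers cover all but 5, so r7c6=5.
Step 40. [r4c7∈{8}] only 8 remains possible at r4c7 ⇒ r4c7=8.
Step 41. [r4c2∈{1}] r4c2 has the single candidate 1 ⇒ r4c2=1.
Step 42. [r8c3∈{4}] only 4 remains possible at r8c3, so r8c3=4.
Step 43. [r3c6∈{8}] r3c6's peers cover all but 8. So r3c6=8.

Answer: 9 5 8 6 3 1 4 2 7 / 6 2 3 7 9 4 5 1 8 / 7 4 1 5 2 8 9 6 3 / 4 1 7 9 5 2 8 3 6 / 2 9 5 3 8 6 1 7 4 / 8 3 6 4 1 7 2 9 5 / 3 6 2 1 4 5 7 8 9 / 1 7 4 8 6 9 3 5 2 / 5 8 9 2 7 3 6 4 1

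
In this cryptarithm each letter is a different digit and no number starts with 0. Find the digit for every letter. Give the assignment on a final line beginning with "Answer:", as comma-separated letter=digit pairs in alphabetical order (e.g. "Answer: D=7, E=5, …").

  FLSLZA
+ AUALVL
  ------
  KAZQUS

Step 1. [col 1: A + L ≡ S (mod 10)] L=2 is one option consistent with column 1 (A + L ≡ S (mod 10), carry-in 0) — take it ⇒ L=2.
Step 2. [col 1: A + L ≡ S (mod 10)] several values work for A in column 1 (A + L ≡ S (mod 10), carry-in 0); try A=6. So A=6.
Step 3. [col 1: A + L ≡ S (mod 10)] column 1: given A=6, L=2, carry-in 0, and digits 2,6 already taken and all letters distinct, A+L≡S (mod 10) forces S=8, so S=8.
Step 4. [col 2: Z + V ≡ U (mod 10)] several values work for V in column 2 (Z + V ≡ U (mod 10), carry-in 0); try V=9 ⇒ V=9.
Step 5. [col 2: Z + V ≡ U (mod 10)] column 2 (Z + V ≡ U (mod 10), carry-in 0) doesn't pin Z yet; pick Z=4 and continue, so Z=4.
Step 6. [col 2: Z + V ≡ U (mod 10)] in column 2 we have Z+V≡U with carry-in 0; given Z=4, V=9 and digits 2,4,6,8,9 already taken and all letters distinct, that pins U to 3 ⇒ U=3.
Step 7. [col 3: L + L ≡ Q (mod 10)] from column 3 (L=2, carry-in 1, digits 2,3,4,6,8,9 already taken and all letters distinct): Q must equal 5. So Q=5.
Step 8. [col 6: F + A ≡ K (mod 10)] in column 6 we have F+A≡K with carry-in 0; given A=6 and digits 2,3,4,5,6,8,9 already taken and all letters distinct, that pins K to 7. So K=7.
Step 9. [col 6: F + A ≡ K (mod 10)] column 6 reads F+A+carry(0)=K with A=6, K=7; with digits 2,3,4,5,6,7,8,9 already taken and all letters distinct, the only value for F is 1, so F=1.

Answer: A=6, F=1, K=7, L=2, Q=5, S=8, U=3, V=9, Z=4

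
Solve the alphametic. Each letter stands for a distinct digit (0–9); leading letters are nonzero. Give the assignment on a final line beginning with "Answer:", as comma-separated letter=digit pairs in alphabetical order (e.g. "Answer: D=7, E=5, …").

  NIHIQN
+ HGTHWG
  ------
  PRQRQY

Step 1. [col 1: N + G ≡ Y (mod 10)] column 1 (N + G ≡ Y (mod 10), carry-in 0) doesn't pin Y yet; pick Y=8 and continue. So Y=8.
Step 2. [col 1: N + G ≡ Y (mod 10)] no forcing yet in column 1 (carry-in 0); G=3 is free and consistent — try it. So G=3.
Step 3. [col 1: N + G ≡ Y (mod 10)] in column 1 we have N+G≡Y with carry-in 0; given G=3, Y=8 and digits 3,8 already taken and all letters distinct, that pins N to 5. So N=5.
Step 4. [col 2: Q + W ≡ Q (mod 10)] in column 2 we have Q+W≡Q with carry-in 0; given nothing yet and digits 3,5,8 already taken and all letters distinct, that pins W to 0 ⇒ W=0.
Step 5. [col 2: Q + W ≡ Q (mod 10)] column 2 (Q + W ≡ Q (mod 10), carry-in 0) doesn't pin Q yet; pick Q=1 and continue, so Q=1.
Step 6. [col 3: I + H ≡ R (mod 10)] several values work for H in column 3 (I + H ≡ R (mod 10), carry-in 0); try H=4 ⇒ H=4.
Step 7. [col 3: I + H ≡ R (mod 10)] in column 3 we have I+H≡R with carry-in 0; given H=4 and digits 0,1,3,4,5,8 already taken and all letters distinct, that pins I to 2. So I=2.
Step 8. [col 3: I + H ≡ R (mod 10)] in column 3 we have I+H≡R with carry-in 0; given I=2, H=4 and digits 0,1,2,3,4,5,8 already taken and all letters distinct, that pins R to 6. So R=6.
Step 9. [col 4: H + T ≡ Q (mod 10)] column 4: given H=4, Q=1, carry-in 0, and digits 0,1,2,3,4,5,6,8 already taken and all letters distinct, H+T≡Q (mod 10) forces T=7 ⇒ T=7.
Step 10. [col 6: N + H ≡ P (mod 10)] column 6 reads N+H+carry(0)=P with N=5, H=4; with digits 0,1,2,3,4,5,6,7,8 already taken and all letters distinct, the only value for P is 9. So P=9.

Answer: G=3, H=4, I=2, N=5, P=9, Q=1, R=6, T=7, W=0, Y=8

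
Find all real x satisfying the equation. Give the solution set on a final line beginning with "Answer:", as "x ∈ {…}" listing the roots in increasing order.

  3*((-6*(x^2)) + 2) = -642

Step 1. [3*((-6*(x^2)) + 2) = -642] 3·(inner) — divide through by 3. So div: (-6*(x^2)) + 2 = -214.
Step 2. [(-6*(x^2)) + 2 = -214] subtract 2: x sits inside (… + 2). So sub: -6*(x^2) = -216.
Step 3. [-6*(x^2) = -216] leading coefficient -6: divide by -6. So div: x^2 = 36.
Step 4. [x^2 = 36] 36 ≥ 0, LHS is (·)² — take ±√ ⇒ sqrt: x = 6 or -6.

Answer: x ∈ {-6, 6}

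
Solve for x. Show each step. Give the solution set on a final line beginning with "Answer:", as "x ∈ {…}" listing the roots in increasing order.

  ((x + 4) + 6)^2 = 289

Step 1. [((x + 4) + 6)^2 = 289] LHS squared, RHS 289 ≥ 0: apply √ (±). So sqrt: (x + 4) + 6 = 17 or -17.
Step 2. [(x + 4) + 6 = 17 or -17] peel the +6: subtract 6 from each side ⇒ sub: x + 4 = 11 or -23.
Step 3. [x + 4 = 11 or -23] peel the +4: subtract 4 from each side. So sub: x = 7 or -27.

Answer: x ∈ {-27, 7}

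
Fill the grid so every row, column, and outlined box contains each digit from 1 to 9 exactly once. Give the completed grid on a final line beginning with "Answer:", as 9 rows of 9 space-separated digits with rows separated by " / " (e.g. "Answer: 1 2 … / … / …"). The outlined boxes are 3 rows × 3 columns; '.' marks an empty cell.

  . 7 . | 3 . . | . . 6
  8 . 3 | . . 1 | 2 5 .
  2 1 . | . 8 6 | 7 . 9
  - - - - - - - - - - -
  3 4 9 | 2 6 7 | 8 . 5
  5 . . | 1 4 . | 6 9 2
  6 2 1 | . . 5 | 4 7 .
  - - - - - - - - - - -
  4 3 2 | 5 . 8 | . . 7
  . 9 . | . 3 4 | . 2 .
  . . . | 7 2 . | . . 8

Step 1. [r8c9∈{1}] only 1 remains possible at r8c9, so r8c9=1.
Step 2. [r9c8∈{3,4,6}] r9c8 is the only open cell in row 9 admitting 4 ⇒ r9c8=4.
Step 3. [r3c3∈{4,5}] across row 3, 5 lands solely at r3c3 ⇒ r3c3=5.
Step 4. [r6c5∈{9}] r6c5's peers cover all but 9, so r6c5=9.
Step 5. [r8c3∈{6,7,8}] row 8 places 8 nowhere but r8c3 ⇒ r8c3=8.
Step 6. [r9c6∈{9}] r9c6's peers cover all but 9, so r9c6=9.
Step 7. [r9c2∈{5,6}] across col 2, 5 lands solely at r9c2. So r9c2=5.
Step 8. [r4c8∈{1}] r4c8 has the single candidate 1 ⇒ r4c8=1.
Step 9. [r2c4∈{4,9}] row 2 places 9 nowhere but r2c4 ⇒ r2c4=9.
Step 10. [r7c8∈{6}] r7c8 is down to just 6 ⇒ r7c8=6.
Step 11. [r3c8∈{3}] r3c8 has the single candidate 3, so r3c8=3.
Step 12. [r1c3∈{4}] nothing but 4 survives at r1c3. So r1c3=4.
Step 13. [r5c3∈{7}] only 7 remains possible at r5c3. So r5c3=7.
Step 14. [r6c9∈{3}] only 3 remains possible at r6c9 ⇒ r6c9=3.
Step 15. [r1c8∈{8}] nothing but 8 survives at r1c8 ⇒ r1c8=8.
Step 16. [r2c5∈{7}] only 7 remains possible at r2c5, so r2c5=7.
Step 17. [r1c6∈{2}] only 2 remains possible at r1c6, so r1c6=2.
Step 18. [r8c4∈{6}] r8c4 is down to just 6. So r8c4=6.
Step 19. [r3c4∈{4}] nothing but 4 survives at r3c4, so r3c4=4.
Step 20. [r9c3∈{6}] nothing but 6 survives at r9c3 ⇒ r9c3=6.
Step 21. [r7c7∈{9}] r7c7's peers cover all but 9, so r7c7=9.
Step 22. [r8c7∈{5}] r8c7 has the single candidate 5, so r8c7=5.
Step 23. [r5c2∈{8}] nothing but 8 survives at r5c2 ⇒ r5c2=8.
Step 24. [r2c2∈{6}] r2c2 has the single candidate 6, so r2c2=6.
Step 25. [r9c1∈{1}] r9c1's peers cover all but 1. So r9c1=1.
Step 26. [r1c5∈{5}] r1c5 has the single candidate 5 ⇒ r1c5=5.
Step 27. [r7c5∈{1}] r7c5 has the single candidate 1. So r7c5=1.
Step 28. [r5c6∈{3}] only 3 remains possible at r5c6, so r5c6=3.
Step 29. [r2c9∈{4}] nothing but 4 survives at r2c9. So r2c9=4.
Step 30. [r8c1∈{7}] only 7 remains possible at r8c1. So r8c1=7.
Step 31. [r9c7∈{3}] r9c7's peers cover all but 3. So r9c7=3.
Step 32. [r6c4∈{8}] r6c4's peers cover all but 8 ⇒ r6c4=8.
Step 33. [r1c7∈{1}] only 1 remains possible at r1c7. So r1c7=1.
Step 34. [r1c1∈{9}] r1c1 has the single candidate 9 ⇒ r1c1=9.

Answer: 9 7 4 3 5 2 1 8 6 / 8 6 3 9 7 1 2 5 4 / 2 1 5 4 8 6 7 3 9 / 3 4 9 2 6 7 8 1 5 / 5 8 7 1 4 3 6 9 2 / 6 2 1 8 9 5 4 7 3 / 4 3 2 5 1 8 9 6 7 / 7 9 8 6 3 4 5 2 1 / 1 5 6 7 2 9 3 4 8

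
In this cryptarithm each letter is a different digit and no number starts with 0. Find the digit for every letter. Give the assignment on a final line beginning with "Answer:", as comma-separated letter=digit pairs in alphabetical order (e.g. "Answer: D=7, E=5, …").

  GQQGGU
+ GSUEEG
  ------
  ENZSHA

Step 1. [col 1: U + G ≡ A (mod 10)] no forcing yet in column 1 (carry-in 0); A=0 is free and consistent — try it ⇒ A=0.
Step 2. [col 1: U + G ≡ A (mod 10)] G=1 is one option consistent with column 1 (U + G ≡ A (mod 10), carry-in 0) — take it, so G=1.
Step 3. [col 1: U + G ≡ A (mod 10)] column 1: given G=1, A=0, carry-in 0, and digits 0,1 already taken and all letters distinct, U+G≡A (mod 10) forces U=9. So U=9.
Step 4. [col 2: G + E ≡ H (mod 10)] no forcing yet in column 2 (carry-in 1); H=5 is free and consistent — try it, so H=5.
Step 5. [col 2: G + E ≡ H (mod 10)] column 2 reads G+E+carry(1)=H with G=1, H=5; with digits 0,1,5,9 already taken and all letters distinct, the only value for E is 3 ⇒ E=3.
Step 6. [col 3: G + E ≡ S (mod 10)] column 3 reads G+E+carry(0)=S with G=1, E=3; with digits 0,1,3,5,9 already taken and all letters distinct, the only value for S is 4. So S=4.
Step 7. [col 4: Q + U ≡ Z (mod 10)] Z=6 is one option consistent with column 4 (Q + U ≡ Z (mod 10), carry-in 0) — take it. So Z=6.
Step 8. [col 4: Q + U ≡ Z (mod 10)] column 4: given U=9, Z=6, carry-in 0, and digits 0,1,3,4,5,6,9 already taken and all letters distinct, Q+U≡Z (mod 10) forces Q=7. So Q=7.
Step 9. [col 5: Q + S ≡ N (mod 10)] from column 5 (Q=7, S=4, carry-in 1, digits 0,1,3,4,5,6,7,9 already taken and all letters distinct): N must equal 2 ⇒ N=2.

Answer: A=0, E=3, G=1, H=5, N=2, Q=7, S=4, U=9, Z=6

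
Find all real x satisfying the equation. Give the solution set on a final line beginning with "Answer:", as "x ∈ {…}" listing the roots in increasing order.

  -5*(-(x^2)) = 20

Step 1. [-5*(-(x^2)) = 20] leading coefficient -5: divide by -5. So div: -(x^2) = -4.
Step 2. [-(x^2) = -4] LHS negated; negate both sides ⇒ neg: x^2 = 4.
Step 3. [x^2 = 4] √ both sides: 4 ≥ 0 gives two branches, so sqrt: x = 2 or -2.

Answer: x ∈ {-2, 2}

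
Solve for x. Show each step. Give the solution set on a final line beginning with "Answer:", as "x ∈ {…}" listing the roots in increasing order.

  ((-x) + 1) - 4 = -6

Step 1. [((-x) + 1) - 4 = -6] peel the -4: add 4 from each side. So sub: (-x) + 1 = -2.
Step 2. [(-x) + 1 = -2] 1 comes off first (subtract 1) ⇒ sub: -x = -3.
Step 3. [-x = -3] leading − — multiply by −1 ⇒ neg: x = 3.

Answer: x ∈ {3}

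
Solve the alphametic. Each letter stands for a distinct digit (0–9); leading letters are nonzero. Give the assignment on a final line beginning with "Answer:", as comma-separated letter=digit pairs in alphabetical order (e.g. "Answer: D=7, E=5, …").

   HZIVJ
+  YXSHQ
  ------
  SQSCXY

Step 1. [col 1: J + Q ≡ Y (mod 10)] several values work for Q in column 1 (J + Q ≡ Y (mod 10), carry-in 0); try Q=3, so Q=3.
Step 2. [S] adding two 5-digit numbers gives at most 5+1 digits, and here it does — S is that final carry and must be 1, so S=1.
Step 3. [col 1: J + Q ≡ Y (mod 10)] column 1 (J + Q ≡ Y (mod 10), carry-in 0) doesn't pin J yet; pick J=2 and continue ⇒ J=2.
Step 4. [col 1: J + Q ≡ Y (mod 10)] column 1: given J=2, Q=3, carry-in 0, and digits 1,2,3 already taken and all letters distinct, J+Q≡Y (mod 10) forces Y=5 ⇒ Y=5.
Step 5. [col 2: V + H ≡ X (mod 10)] several values work for X in column 2 (V + H ≡ X (mod 10), carry-in 0); try X=6 ⇒ X=6.
Step 6. [col 2: V + H ≡ X (mod 10)] several values work for H in column 2 (V + H ≡ X (mod 10), carry-in 0); try H=7 ⇒ H=7.
Step 7. [col 2: V + H ≡ X (mod 10)] in column 2 we have V+H≡X with carry-in 0; given H=7, X=6 and digits 1,2,3,5,6,7 already taken and all letters distinct, that pins V to 9 ⇒ V=9.
Step 8. [col 3: I + S ≡ C (mod 10)] column 3 reads I+S+carry(1)=C with S=1; with digits 1,2,3,5,6,7,9 already taken and all letters distinct, the only value for I is 8, so I=8.
Step 9. [col 3: I + S ≡ C (mod 10)] from column 3 (I=8, S=1, carry-in 1, digits 1,2,3,5,6,7,8,9 already taken and all letters distinct): C must equal 0. So C=0.
Step 10. [col 4: Z + X ≡ S (mod 10)] column 4: given X=6, S=1, carry-in 1, and digits 0,1,2,3,5,6,7,8,9 already taken and all letters distinct, Z+X≡S (mod 10) forces Z=4 ⇒ Z=4.

Answer: C=0, H=7, I=8, J=2, Q=3, S=1, V=9, X=6, Y=5, Z=4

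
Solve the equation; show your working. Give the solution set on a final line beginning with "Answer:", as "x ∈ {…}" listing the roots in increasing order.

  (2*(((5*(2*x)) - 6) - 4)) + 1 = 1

Step 1. [(2*(((5*(2*x)) - 6) - 4)) + 1 = 1] subtract 1: x sits inside (… + 1) ⇒ sub: 2*(((5*(2*x)) - 6) - 4) = 0.
Step 2. [2*(((5*(2*x)) - 6) - 4) = 0] LHS = 2·(…); ÷2 both sides. So div: ((5*(2*x)) - 6) - 4 = 0.
Step 3. [((5*(2*x)) - 6) - 4 = 0] -4 is outermost — add 4 both sides. So sub: (5*(2*x)) - 6 = 4.
Step 4. [(5*(2*x)) - 6 = 4] 6 comes off first (add 6) ⇒ sub: 5*(2*x) = 10.
Step 5. [5*(2*x) = 10] 5 out front; divide by 5. So div: 2*x = 2.
Step 6. [2*x = 2] 2·(inner) — divide through by 2. So div: x = 1.

Answer: x ∈ {1}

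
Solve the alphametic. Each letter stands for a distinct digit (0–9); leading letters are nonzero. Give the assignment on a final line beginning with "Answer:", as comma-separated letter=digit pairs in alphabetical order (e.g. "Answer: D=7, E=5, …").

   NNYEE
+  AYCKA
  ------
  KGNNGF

Step 1. [K] adding two 5-digit numbers gives at most 5+1 digits, and here it does — K is that final carry and must be 1. So K=1.
Step 2. [col 1: E + A ≡ F (mod 10)] E=2 is one option consistent with column 1 (E + A ≡ F (mod 10), carry-in 0) — take it, so E=2.
Step 3. [col 1: E + A ≡ F (mod 10)] no forcing yet in column 1 (carry-in 0); F=0 is free and consistent — try it. So F=0.
Step 4. [col 1: E + A ≡ F (mod 10)] in column 1 we have E+A≡F with carry-in 0; given E=2, F=0 and digits 0,1,2 already taken and all letters distinct, that pins A to 8, so A=8.
Step 5. [col 2: E + K ≡ G (mod 10)] from column 2 (E=2, K=1, carry-in 1, digits 0,1,2,8 already taken and all letters distinct): G must equal 4, so G=4.
Step 6. [col 3: Y + C ≡ N (mod 10)] several values work for N in column 3 (Y + C ≡ N (mod 10), carry-in 0); try N=5. So N=5.
Step 7. [col 3: Y + C ≡ N (mod 10)] several values work for Y in column 3 (Y + C ≡ N (mod 10), carry-in 0); try Y=9 ⇒ Y=9.
Step 8. [col 3: Y + C ≡ N (mod 10)] column 3: given Y=9, N=5, carry-in 0, and digits 0,1,2,4,5,8,9 already taken and all letters distinct, Y+C≡N (mod 10) forces C=6 ⇒ C=6.

Answer: A=8, C=6, E=2, F=0, G=4, K=1, N=5, Y=9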